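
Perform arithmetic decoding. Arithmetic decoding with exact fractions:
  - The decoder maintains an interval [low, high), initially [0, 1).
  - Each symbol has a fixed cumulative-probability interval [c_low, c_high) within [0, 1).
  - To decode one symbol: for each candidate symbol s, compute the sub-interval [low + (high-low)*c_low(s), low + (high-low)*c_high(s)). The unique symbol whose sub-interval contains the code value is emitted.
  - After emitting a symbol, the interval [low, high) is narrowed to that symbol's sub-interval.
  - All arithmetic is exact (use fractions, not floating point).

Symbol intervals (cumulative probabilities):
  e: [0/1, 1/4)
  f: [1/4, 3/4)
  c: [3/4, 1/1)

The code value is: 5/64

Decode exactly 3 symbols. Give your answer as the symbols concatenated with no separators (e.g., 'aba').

Answer: efe

Derivation:
Step 1: interval [0/1, 1/1), width = 1/1 - 0/1 = 1/1
  'e': [0/1 + 1/1*0/1, 0/1 + 1/1*1/4) = [0/1, 1/4) <- contains code 5/64
  'f': [0/1 + 1/1*1/4, 0/1 + 1/1*3/4) = [1/4, 3/4)
  'c': [0/1 + 1/1*3/4, 0/1 + 1/1*1/1) = [3/4, 1/1)
  emit 'e', narrow to [0/1, 1/4)
Step 2: interval [0/1, 1/4), width = 1/4 - 0/1 = 1/4
  'e': [0/1 + 1/4*0/1, 0/1 + 1/4*1/4) = [0/1, 1/16)
  'f': [0/1 + 1/4*1/4, 0/1 + 1/4*3/4) = [1/16, 3/16) <- contains code 5/64
  'c': [0/1 + 1/4*3/4, 0/1 + 1/4*1/1) = [3/16, 1/4)
  emit 'f', narrow to [1/16, 3/16)
Step 3: interval [1/16, 3/16), width = 3/16 - 1/16 = 1/8
  'e': [1/16 + 1/8*0/1, 1/16 + 1/8*1/4) = [1/16, 3/32) <- contains code 5/64
  'f': [1/16 + 1/8*1/4, 1/16 + 1/8*3/4) = [3/32, 5/32)
  'c': [1/16 + 1/8*3/4, 1/16 + 1/8*1/1) = [5/32, 3/16)
  emit 'e', narrow to [1/16, 3/32)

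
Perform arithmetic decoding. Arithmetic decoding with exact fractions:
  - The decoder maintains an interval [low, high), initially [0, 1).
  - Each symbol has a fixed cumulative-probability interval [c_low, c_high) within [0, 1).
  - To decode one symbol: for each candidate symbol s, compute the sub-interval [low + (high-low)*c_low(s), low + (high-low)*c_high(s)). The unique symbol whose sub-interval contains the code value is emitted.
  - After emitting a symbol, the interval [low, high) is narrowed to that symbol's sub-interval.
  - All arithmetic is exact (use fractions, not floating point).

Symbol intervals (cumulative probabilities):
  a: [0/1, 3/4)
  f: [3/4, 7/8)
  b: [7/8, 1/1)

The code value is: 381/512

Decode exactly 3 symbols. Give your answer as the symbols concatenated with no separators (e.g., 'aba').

Step 1: interval [0/1, 1/1), width = 1/1 - 0/1 = 1/1
  'a': [0/1 + 1/1*0/1, 0/1 + 1/1*3/4) = [0/1, 3/4) <- contains code 381/512
  'f': [0/1 + 1/1*3/4, 0/1 + 1/1*7/8) = [3/4, 7/8)
  'b': [0/1 + 1/1*7/8, 0/1 + 1/1*1/1) = [7/8, 1/1)
  emit 'a', narrow to [0/1, 3/4)
Step 2: interval [0/1, 3/4), width = 3/4 - 0/1 = 3/4
  'a': [0/1 + 3/4*0/1, 0/1 + 3/4*3/4) = [0/1, 9/16)
  'f': [0/1 + 3/4*3/4, 0/1 + 3/4*7/8) = [9/16, 21/32)
  'b': [0/1 + 3/4*7/8, 0/1 + 3/4*1/1) = [21/32, 3/4) <- contains code 381/512
  emit 'b', narrow to [21/32, 3/4)
Step 3: interval [21/32, 3/4), width = 3/4 - 21/32 = 3/32
  'a': [21/32 + 3/32*0/1, 21/32 + 3/32*3/4) = [21/32, 93/128)
  'f': [21/32 + 3/32*3/4, 21/32 + 3/32*7/8) = [93/128, 189/256)
  'b': [21/32 + 3/32*7/8, 21/32 + 3/32*1/1) = [189/256, 3/4) <- contains code 381/512
  emit 'b', narrow to [189/256, 3/4)

Answer: abb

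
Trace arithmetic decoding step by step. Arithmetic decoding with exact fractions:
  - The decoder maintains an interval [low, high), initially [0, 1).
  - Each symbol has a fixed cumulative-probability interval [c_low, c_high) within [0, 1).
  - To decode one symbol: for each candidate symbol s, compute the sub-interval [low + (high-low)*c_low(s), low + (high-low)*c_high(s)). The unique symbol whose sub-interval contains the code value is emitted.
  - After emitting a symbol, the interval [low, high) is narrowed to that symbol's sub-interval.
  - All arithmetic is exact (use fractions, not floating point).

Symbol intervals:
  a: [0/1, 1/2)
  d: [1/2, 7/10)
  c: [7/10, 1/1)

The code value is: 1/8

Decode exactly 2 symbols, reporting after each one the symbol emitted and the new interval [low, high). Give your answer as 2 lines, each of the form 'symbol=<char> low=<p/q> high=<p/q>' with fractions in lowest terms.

Step 1: interval [0/1, 1/1), width = 1/1 - 0/1 = 1/1
  'a': [0/1 + 1/1*0/1, 0/1 + 1/1*1/2) = [0/1, 1/2) <- contains code 1/8
  'd': [0/1 + 1/1*1/2, 0/1 + 1/1*7/10) = [1/2, 7/10)
  'c': [0/1 + 1/1*7/10, 0/1 + 1/1*1/1) = [7/10, 1/1)
  emit 'a', narrow to [0/1, 1/2)
Step 2: interval [0/1, 1/2), width = 1/2 - 0/1 = 1/2
  'a': [0/1 + 1/2*0/1, 0/1 + 1/2*1/2) = [0/1, 1/4) <- contains code 1/8
  'd': [0/1 + 1/2*1/2, 0/1 + 1/2*7/10) = [1/4, 7/20)
  'c': [0/1 + 1/2*7/10, 0/1 + 1/2*1/1) = [7/20, 1/2)
  emit 'a', narrow to [0/1, 1/4)

Answer: symbol=a low=0/1 high=1/2
symbol=a low=0/1 high=1/4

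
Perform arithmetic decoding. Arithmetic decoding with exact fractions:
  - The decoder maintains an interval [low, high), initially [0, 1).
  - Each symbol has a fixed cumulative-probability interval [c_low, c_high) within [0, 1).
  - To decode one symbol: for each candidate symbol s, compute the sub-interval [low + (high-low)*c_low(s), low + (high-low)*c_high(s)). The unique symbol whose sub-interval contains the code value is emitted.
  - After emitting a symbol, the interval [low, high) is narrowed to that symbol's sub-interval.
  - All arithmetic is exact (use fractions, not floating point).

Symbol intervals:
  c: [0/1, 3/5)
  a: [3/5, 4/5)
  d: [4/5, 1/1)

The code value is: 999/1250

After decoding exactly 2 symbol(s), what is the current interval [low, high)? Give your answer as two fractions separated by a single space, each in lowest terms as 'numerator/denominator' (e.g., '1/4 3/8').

Step 1: interval [0/1, 1/1), width = 1/1 - 0/1 = 1/1
  'c': [0/1 + 1/1*0/1, 0/1 + 1/1*3/5) = [0/1, 3/5)
  'a': [0/1 + 1/1*3/5, 0/1 + 1/1*4/5) = [3/5, 4/5) <- contains code 999/1250
  'd': [0/1 + 1/1*4/5, 0/1 + 1/1*1/1) = [4/5, 1/1)
  emit 'a', narrow to [3/5, 4/5)
Step 2: interval [3/5, 4/5), width = 4/5 - 3/5 = 1/5
  'c': [3/5 + 1/5*0/1, 3/5 + 1/5*3/5) = [3/5, 18/25)
  'a': [3/5 + 1/5*3/5, 3/5 + 1/5*4/5) = [18/25, 19/25)
  'd': [3/5 + 1/5*4/5, 3/5 + 1/5*1/1) = [19/25, 4/5) <- contains code 999/1250
  emit 'd', narrow to [19/25, 4/5)

Answer: 19/25 4/5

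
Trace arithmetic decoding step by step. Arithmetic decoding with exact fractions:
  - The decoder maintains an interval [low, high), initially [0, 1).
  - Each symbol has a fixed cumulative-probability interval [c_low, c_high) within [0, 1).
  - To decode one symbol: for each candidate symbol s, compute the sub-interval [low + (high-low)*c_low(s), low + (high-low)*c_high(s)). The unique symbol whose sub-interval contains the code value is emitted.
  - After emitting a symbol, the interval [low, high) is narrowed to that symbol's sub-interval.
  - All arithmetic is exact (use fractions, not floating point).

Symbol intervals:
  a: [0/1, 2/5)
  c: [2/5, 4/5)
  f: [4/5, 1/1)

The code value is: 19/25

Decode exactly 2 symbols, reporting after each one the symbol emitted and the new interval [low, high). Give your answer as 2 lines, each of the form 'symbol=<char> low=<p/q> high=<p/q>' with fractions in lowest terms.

Step 1: interval [0/1, 1/1), width = 1/1 - 0/1 = 1/1
  'a': [0/1 + 1/1*0/1, 0/1 + 1/1*2/5) = [0/1, 2/5)
  'c': [0/1 + 1/1*2/5, 0/1 + 1/1*4/5) = [2/5, 4/5) <- contains code 19/25
  'f': [0/1 + 1/1*4/5, 0/1 + 1/1*1/1) = [4/5, 1/1)
  emit 'c', narrow to [2/5, 4/5)
Step 2: interval [2/5, 4/5), width = 4/5 - 2/5 = 2/5
  'a': [2/5 + 2/5*0/1, 2/5 + 2/5*2/5) = [2/5, 14/25)
  'c': [2/5 + 2/5*2/5, 2/5 + 2/5*4/5) = [14/25, 18/25)
  'f': [2/5 + 2/5*4/5, 2/5 + 2/5*1/1) = [18/25, 4/5) <- contains code 19/25
  emit 'f', narrow to [18/25, 4/5)

Answer: symbol=c low=2/5 high=4/5
symbol=f low=18/25 high=4/5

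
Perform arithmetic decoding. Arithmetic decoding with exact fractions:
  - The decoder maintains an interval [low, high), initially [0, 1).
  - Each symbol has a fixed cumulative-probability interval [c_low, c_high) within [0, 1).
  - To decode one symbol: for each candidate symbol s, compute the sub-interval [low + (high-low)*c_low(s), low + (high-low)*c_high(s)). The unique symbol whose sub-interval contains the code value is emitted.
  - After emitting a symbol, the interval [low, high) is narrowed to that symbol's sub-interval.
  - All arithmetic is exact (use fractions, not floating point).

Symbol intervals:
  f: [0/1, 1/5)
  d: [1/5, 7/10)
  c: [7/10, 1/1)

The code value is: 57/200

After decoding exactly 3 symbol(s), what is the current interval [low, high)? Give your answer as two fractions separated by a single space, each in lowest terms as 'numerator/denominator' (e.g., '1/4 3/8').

Step 1: interval [0/1, 1/1), width = 1/1 - 0/1 = 1/1
  'f': [0/1 + 1/1*0/1, 0/1 + 1/1*1/5) = [0/1, 1/5)
  'd': [0/1 + 1/1*1/5, 0/1 + 1/1*7/10) = [1/5, 7/10) <- contains code 57/200
  'c': [0/1 + 1/1*7/10, 0/1 + 1/1*1/1) = [7/10, 1/1)
  emit 'd', narrow to [1/5, 7/10)
Step 2: interval [1/5, 7/10), width = 7/10 - 1/5 = 1/2
  'f': [1/5 + 1/2*0/1, 1/5 + 1/2*1/5) = [1/5, 3/10) <- contains code 57/200
  'd': [1/5 + 1/2*1/5, 1/5 + 1/2*7/10) = [3/10, 11/20)
  'c': [1/5 + 1/2*7/10, 1/5 + 1/2*1/1) = [11/20, 7/10)
  emit 'f', narrow to [1/5, 3/10)
Step 3: interval [1/5, 3/10), width = 3/10 - 1/5 = 1/10
  'f': [1/5 + 1/10*0/1, 1/5 + 1/10*1/5) = [1/5, 11/50)
  'd': [1/5 + 1/10*1/5, 1/5 + 1/10*7/10) = [11/50, 27/100)
  'c': [1/5 + 1/10*7/10, 1/5 + 1/10*1/1) = [27/100, 3/10) <- contains code 57/200
  emit 'c', narrow to [27/100, 3/10)

Answer: 27/100 3/10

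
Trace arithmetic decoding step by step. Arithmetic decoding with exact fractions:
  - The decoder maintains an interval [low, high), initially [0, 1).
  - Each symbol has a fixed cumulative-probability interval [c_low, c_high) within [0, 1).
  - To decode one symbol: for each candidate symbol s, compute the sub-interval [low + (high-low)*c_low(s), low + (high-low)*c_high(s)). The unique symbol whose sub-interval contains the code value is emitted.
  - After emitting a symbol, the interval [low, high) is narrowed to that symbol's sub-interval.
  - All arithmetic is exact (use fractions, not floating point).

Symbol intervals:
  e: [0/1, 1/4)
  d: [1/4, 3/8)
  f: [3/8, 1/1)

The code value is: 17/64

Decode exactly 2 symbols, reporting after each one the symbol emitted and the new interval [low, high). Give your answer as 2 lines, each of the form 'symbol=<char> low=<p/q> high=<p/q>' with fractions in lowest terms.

Answer: symbol=d low=1/4 high=3/8
symbol=e low=1/4 high=9/32

Derivation:
Step 1: interval [0/1, 1/1), width = 1/1 - 0/1 = 1/1
  'e': [0/1 + 1/1*0/1, 0/1 + 1/1*1/4) = [0/1, 1/4)
  'd': [0/1 + 1/1*1/4, 0/1 + 1/1*3/8) = [1/4, 3/8) <- contains code 17/64
  'f': [0/1 + 1/1*3/8, 0/1 + 1/1*1/1) = [3/8, 1/1)
  emit 'd', narrow to [1/4, 3/8)
Step 2: interval [1/4, 3/8), width = 3/8 - 1/4 = 1/8
  'e': [1/4 + 1/8*0/1, 1/4 + 1/8*1/4) = [1/4, 9/32) <- contains code 17/64
  'd': [1/4 + 1/8*1/4, 1/4 + 1/8*3/8) = [9/32, 19/64)
  'f': [1/4 + 1/8*3/8, 1/4 + 1/8*1/1) = [19/64, 3/8)
  emit 'e', narrow to [1/4, 9/32)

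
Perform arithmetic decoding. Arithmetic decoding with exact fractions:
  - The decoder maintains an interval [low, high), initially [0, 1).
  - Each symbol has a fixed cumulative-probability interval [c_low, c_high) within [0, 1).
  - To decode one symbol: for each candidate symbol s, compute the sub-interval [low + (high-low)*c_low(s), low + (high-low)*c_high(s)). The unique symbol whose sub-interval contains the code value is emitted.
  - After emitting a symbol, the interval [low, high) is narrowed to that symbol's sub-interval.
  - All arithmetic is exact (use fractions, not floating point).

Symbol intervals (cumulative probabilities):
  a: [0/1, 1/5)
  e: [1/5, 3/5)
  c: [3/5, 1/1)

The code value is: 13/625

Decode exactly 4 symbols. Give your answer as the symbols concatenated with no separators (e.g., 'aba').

Step 1: interval [0/1, 1/1), width = 1/1 - 0/1 = 1/1
  'a': [0/1 + 1/1*0/1, 0/1 + 1/1*1/5) = [0/1, 1/5) <- contains code 13/625
  'e': [0/1 + 1/1*1/5, 0/1 + 1/1*3/5) = [1/5, 3/5)
  'c': [0/1 + 1/1*3/5, 0/1 + 1/1*1/1) = [3/5, 1/1)
  emit 'a', narrow to [0/1, 1/5)
Step 2: interval [0/1, 1/5), width = 1/5 - 0/1 = 1/5
  'a': [0/1 + 1/5*0/1, 0/1 + 1/5*1/5) = [0/1, 1/25) <- contains code 13/625
  'e': [0/1 + 1/5*1/5, 0/1 + 1/5*3/5) = [1/25, 3/25)
  'c': [0/1 + 1/5*3/5, 0/1 + 1/5*1/1) = [3/25, 1/5)
  emit 'a', narrow to [0/1, 1/25)
Step 3: interval [0/1, 1/25), width = 1/25 - 0/1 = 1/25
  'a': [0/1 + 1/25*0/1, 0/1 + 1/25*1/5) = [0/1, 1/125)
  'e': [0/1 + 1/25*1/5, 0/1 + 1/25*3/5) = [1/125, 3/125) <- contains code 13/625
  'c': [0/1 + 1/25*3/5, 0/1 + 1/25*1/1) = [3/125, 1/25)
  emit 'e', narrow to [1/125, 3/125)
Step 4: interval [1/125, 3/125), width = 3/125 - 1/125 = 2/125
  'a': [1/125 + 2/125*0/1, 1/125 + 2/125*1/5) = [1/125, 7/625)
  'e': [1/125 + 2/125*1/5, 1/125 + 2/125*3/5) = [7/625, 11/625)
  'c': [1/125 + 2/125*3/5, 1/125 + 2/125*1/1) = [11/625, 3/125) <- contains code 13/625
  emit 'c', narrow to [11/625, 3/125)

Answer: aaec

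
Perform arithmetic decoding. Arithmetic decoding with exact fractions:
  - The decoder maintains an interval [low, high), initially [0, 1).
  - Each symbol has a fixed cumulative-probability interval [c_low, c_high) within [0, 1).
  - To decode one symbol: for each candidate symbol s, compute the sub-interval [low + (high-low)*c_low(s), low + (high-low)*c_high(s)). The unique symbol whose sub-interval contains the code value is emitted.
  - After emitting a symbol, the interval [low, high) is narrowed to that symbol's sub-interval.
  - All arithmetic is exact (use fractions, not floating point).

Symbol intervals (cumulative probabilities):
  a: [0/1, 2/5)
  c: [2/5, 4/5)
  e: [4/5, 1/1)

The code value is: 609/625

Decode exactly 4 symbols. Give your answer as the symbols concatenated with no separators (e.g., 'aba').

Step 1: interval [0/1, 1/1), width = 1/1 - 0/1 = 1/1
  'a': [0/1 + 1/1*0/1, 0/1 + 1/1*2/5) = [0/1, 2/5)
  'c': [0/1 + 1/1*2/5, 0/1 + 1/1*4/5) = [2/5, 4/5)
  'e': [0/1 + 1/1*4/5, 0/1 + 1/1*1/1) = [4/5, 1/1) <- contains code 609/625
  emit 'e', narrow to [4/5, 1/1)
Step 2: interval [4/5, 1/1), width = 1/1 - 4/5 = 1/5
  'a': [4/5 + 1/5*0/1, 4/5 + 1/5*2/5) = [4/5, 22/25)
  'c': [4/5 + 1/5*2/5, 4/5 + 1/5*4/5) = [22/25, 24/25)
  'e': [4/5 + 1/5*4/5, 4/5 + 1/5*1/1) = [24/25, 1/1) <- contains code 609/625
  emit 'e', narrow to [24/25, 1/1)
Step 3: interval [24/25, 1/1), width = 1/1 - 24/25 = 1/25
  'a': [24/25 + 1/25*0/1, 24/25 + 1/25*2/5) = [24/25, 122/125) <- contains code 609/625
  'c': [24/25 + 1/25*2/5, 24/25 + 1/25*4/5) = [122/125, 124/125)
  'e': [24/25 + 1/25*4/5, 24/25 + 1/25*1/1) = [124/125, 1/1)
  emit 'a', narrow to [24/25, 122/125)
Step 4: interval [24/25, 122/125), width = 122/125 - 24/25 = 2/125
  'a': [24/25 + 2/125*0/1, 24/25 + 2/125*2/5) = [24/25, 604/625)
  'c': [24/25 + 2/125*2/5, 24/25 + 2/125*4/5) = [604/625, 608/625)
  'e': [24/25 + 2/125*4/5, 24/25 + 2/125*1/1) = [608/625, 122/125) <- contains code 609/625
  emit 'e', narrow to [608/625, 122/125)

Answer: eeae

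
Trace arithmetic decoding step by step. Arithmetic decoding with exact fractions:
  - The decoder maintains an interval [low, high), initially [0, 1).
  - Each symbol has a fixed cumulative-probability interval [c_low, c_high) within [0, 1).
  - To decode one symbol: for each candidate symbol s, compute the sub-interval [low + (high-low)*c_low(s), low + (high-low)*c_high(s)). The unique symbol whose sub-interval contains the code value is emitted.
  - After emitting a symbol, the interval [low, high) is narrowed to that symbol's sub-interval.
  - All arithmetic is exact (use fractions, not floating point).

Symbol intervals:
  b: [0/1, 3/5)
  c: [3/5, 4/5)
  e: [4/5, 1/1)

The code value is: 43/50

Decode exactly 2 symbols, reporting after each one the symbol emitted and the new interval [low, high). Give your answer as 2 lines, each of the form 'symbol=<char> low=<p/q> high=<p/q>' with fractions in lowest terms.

Step 1: interval [0/1, 1/1), width = 1/1 - 0/1 = 1/1
  'b': [0/1 + 1/1*0/1, 0/1 + 1/1*3/5) = [0/1, 3/5)
  'c': [0/1 + 1/1*3/5, 0/1 + 1/1*4/5) = [3/5, 4/5)
  'e': [0/1 + 1/1*4/5, 0/1 + 1/1*1/1) = [4/5, 1/1) <- contains code 43/50
  emit 'e', narrow to [4/5, 1/1)
Step 2: interval [4/5, 1/1), width = 1/1 - 4/5 = 1/5
  'b': [4/5 + 1/5*0/1, 4/5 + 1/5*3/5) = [4/5, 23/25) <- contains code 43/50
  'c': [4/5 + 1/5*3/5, 4/5 + 1/5*4/5) = [23/25, 24/25)
  'e': [4/5 + 1/5*4/5, 4/5 + 1/5*1/1) = [24/25, 1/1)
  emit 'b', narrow to [4/5, 23/25)

Answer: symbol=e low=4/5 high=1/1
symbol=b low=4/5 high=23/25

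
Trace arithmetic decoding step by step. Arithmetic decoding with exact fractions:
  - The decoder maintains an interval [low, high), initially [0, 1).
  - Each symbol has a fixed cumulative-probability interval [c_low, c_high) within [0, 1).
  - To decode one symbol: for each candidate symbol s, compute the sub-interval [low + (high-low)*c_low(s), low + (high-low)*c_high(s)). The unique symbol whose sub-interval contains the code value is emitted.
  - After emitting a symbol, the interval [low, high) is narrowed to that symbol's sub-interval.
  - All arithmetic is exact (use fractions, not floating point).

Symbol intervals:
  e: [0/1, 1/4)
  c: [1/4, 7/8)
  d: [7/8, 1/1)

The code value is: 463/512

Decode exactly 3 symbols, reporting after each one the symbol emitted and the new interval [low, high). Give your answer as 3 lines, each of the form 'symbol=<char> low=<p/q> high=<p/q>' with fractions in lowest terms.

Answer: symbol=d low=7/8 high=1/1
symbol=e low=7/8 high=29/32
symbol=d low=231/256 high=29/32

Derivation:
Step 1: interval [0/1, 1/1), width = 1/1 - 0/1 = 1/1
  'e': [0/1 + 1/1*0/1, 0/1 + 1/1*1/4) = [0/1, 1/4)
  'c': [0/1 + 1/1*1/4, 0/1 + 1/1*7/8) = [1/4, 7/8)
  'd': [0/1 + 1/1*7/8, 0/1 + 1/1*1/1) = [7/8, 1/1) <- contains code 463/512
  emit 'd', narrow to [7/8, 1/1)
Step 2: interval [7/8, 1/1), width = 1/1 - 7/8 = 1/8
  'e': [7/8 + 1/8*0/1, 7/8 + 1/8*1/4) = [7/8, 29/32) <- contains code 463/512
  'c': [7/8 + 1/8*1/4, 7/8 + 1/8*7/8) = [29/32, 63/64)
  'd': [7/8 + 1/8*7/8, 7/8 + 1/8*1/1) = [63/64, 1/1)
  emit 'e', narrow to [7/8, 29/32)
Step 3: interval [7/8, 29/32), width = 29/32 - 7/8 = 1/32
  'e': [7/8 + 1/32*0/1, 7/8 + 1/32*1/4) = [7/8, 113/128)
  'c': [7/8 + 1/32*1/4, 7/8 + 1/32*7/8) = [113/128, 231/256)
  'd': [7/8 + 1/32*7/8, 7/8 + 1/32*1/1) = [231/256, 29/32) <- contains code 463/512
  emit 'd', narrow to [231/256, 29/32)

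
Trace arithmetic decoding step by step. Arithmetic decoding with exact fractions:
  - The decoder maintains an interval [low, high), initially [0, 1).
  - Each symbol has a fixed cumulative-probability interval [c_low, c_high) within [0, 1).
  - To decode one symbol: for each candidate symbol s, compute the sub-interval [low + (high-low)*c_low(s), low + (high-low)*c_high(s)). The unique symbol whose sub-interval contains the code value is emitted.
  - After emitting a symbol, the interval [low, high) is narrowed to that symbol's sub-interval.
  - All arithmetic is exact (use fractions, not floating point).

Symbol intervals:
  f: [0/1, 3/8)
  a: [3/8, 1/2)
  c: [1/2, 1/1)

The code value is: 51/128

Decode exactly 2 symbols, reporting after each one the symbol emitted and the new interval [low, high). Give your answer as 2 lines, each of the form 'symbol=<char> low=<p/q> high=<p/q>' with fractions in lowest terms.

Step 1: interval [0/1, 1/1), width = 1/1 - 0/1 = 1/1
  'f': [0/1 + 1/1*0/1, 0/1 + 1/1*3/8) = [0/1, 3/8)
  'a': [0/1 + 1/1*3/8, 0/1 + 1/1*1/2) = [3/8, 1/2) <- contains code 51/128
  'c': [0/1 + 1/1*1/2, 0/1 + 1/1*1/1) = [1/2, 1/1)
  emit 'a', narrow to [3/8, 1/2)
Step 2: interval [3/8, 1/2), width = 1/2 - 3/8 = 1/8
  'f': [3/8 + 1/8*0/1, 3/8 + 1/8*3/8) = [3/8, 27/64) <- contains code 51/128
  'a': [3/8 + 1/8*3/8, 3/8 + 1/8*1/2) = [27/64, 7/16)
  'c': [3/8 + 1/8*1/2, 3/8 + 1/8*1/1) = [7/16, 1/2)
  emit 'f', narrow to [3/8, 27/64)

Answer: symbol=a low=3/8 high=1/2
symbol=f low=3/8 high=27/64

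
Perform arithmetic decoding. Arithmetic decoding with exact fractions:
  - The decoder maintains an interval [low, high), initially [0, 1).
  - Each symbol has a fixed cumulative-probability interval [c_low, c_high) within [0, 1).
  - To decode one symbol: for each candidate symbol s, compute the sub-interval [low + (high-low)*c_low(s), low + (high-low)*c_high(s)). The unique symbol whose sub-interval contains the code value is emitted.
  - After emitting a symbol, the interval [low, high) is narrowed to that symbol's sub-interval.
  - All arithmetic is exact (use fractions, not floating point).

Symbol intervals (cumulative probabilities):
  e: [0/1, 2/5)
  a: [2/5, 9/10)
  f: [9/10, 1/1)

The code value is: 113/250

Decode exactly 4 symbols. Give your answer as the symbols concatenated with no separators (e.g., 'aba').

Step 1: interval [0/1, 1/1), width = 1/1 - 0/1 = 1/1
  'e': [0/1 + 1/1*0/1, 0/1 + 1/1*2/5) = [0/1, 2/5)
  'a': [0/1 + 1/1*2/5, 0/1 + 1/1*9/10) = [2/5, 9/10) <- contains code 113/250
  'f': [0/1 + 1/1*9/10, 0/1 + 1/1*1/1) = [9/10, 1/1)
  emit 'a', narrow to [2/5, 9/10)
Step 2: interval [2/5, 9/10), width = 9/10 - 2/5 = 1/2
  'e': [2/5 + 1/2*0/1, 2/5 + 1/2*2/5) = [2/5, 3/5) <- contains code 113/250
  'a': [2/5 + 1/2*2/5, 2/5 + 1/2*9/10) = [3/5, 17/20)
  'f': [2/5 + 1/2*9/10, 2/5 + 1/2*1/1) = [17/20, 9/10)
  emit 'e', narrow to [2/5, 3/5)
Step 3: interval [2/5, 3/5), width = 3/5 - 2/5 = 1/5
  'e': [2/5 + 1/5*0/1, 2/5 + 1/5*2/5) = [2/5, 12/25) <- contains code 113/250
  'a': [2/5 + 1/5*2/5, 2/5 + 1/5*9/10) = [12/25, 29/50)
  'f': [2/5 + 1/5*9/10, 2/5 + 1/5*1/1) = [29/50, 3/5)
  emit 'e', narrow to [2/5, 12/25)
Step 4: interval [2/5, 12/25), width = 12/25 - 2/5 = 2/25
  'e': [2/5 + 2/25*0/1, 2/5 + 2/25*2/5) = [2/5, 54/125)
  'a': [2/5 + 2/25*2/5, 2/5 + 2/25*9/10) = [54/125, 59/125) <- contains code 113/250
  'f': [2/5 + 2/25*9/10, 2/5 + 2/25*1/1) = [59/125, 12/25)
  emit 'a', narrow to [54/125, 59/125)

Answer: aeea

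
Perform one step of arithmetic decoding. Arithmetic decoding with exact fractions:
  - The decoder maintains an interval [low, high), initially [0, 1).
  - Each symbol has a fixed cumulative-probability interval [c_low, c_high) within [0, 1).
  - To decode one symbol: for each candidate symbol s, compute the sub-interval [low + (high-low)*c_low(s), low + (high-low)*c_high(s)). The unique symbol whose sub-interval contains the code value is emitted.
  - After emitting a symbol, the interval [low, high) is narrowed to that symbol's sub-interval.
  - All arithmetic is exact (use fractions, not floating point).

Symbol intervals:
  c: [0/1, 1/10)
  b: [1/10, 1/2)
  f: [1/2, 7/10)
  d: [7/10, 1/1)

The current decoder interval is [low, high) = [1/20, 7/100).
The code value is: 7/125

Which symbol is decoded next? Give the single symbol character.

Answer: b

Derivation:
Interval width = high − low = 7/100 − 1/20 = 1/50
Scaled code = (code − low) / width = (7/125 − 1/20) / 1/50 = 3/10
  c: [0/1, 1/10) 
  b: [1/10, 1/2) ← scaled code falls here ✓
  f: [1/2, 7/10) 
  d: [7/10, 1/1) 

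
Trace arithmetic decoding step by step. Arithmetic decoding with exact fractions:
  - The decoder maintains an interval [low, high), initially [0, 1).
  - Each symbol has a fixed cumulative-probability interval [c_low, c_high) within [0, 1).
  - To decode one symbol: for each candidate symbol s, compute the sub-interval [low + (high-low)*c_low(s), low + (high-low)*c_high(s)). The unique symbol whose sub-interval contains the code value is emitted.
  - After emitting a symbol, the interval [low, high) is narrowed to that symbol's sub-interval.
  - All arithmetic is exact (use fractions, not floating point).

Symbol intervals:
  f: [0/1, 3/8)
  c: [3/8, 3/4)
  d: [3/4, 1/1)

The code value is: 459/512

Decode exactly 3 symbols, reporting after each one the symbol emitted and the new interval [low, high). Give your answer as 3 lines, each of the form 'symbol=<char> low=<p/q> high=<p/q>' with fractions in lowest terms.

Answer: symbol=d low=3/4 high=1/1
symbol=c low=27/32 high=15/16
symbol=c low=225/256 high=117/128

Derivation:
Step 1: interval [0/1, 1/1), width = 1/1 - 0/1 = 1/1
  'f': [0/1 + 1/1*0/1, 0/1 + 1/1*3/8) = [0/1, 3/8)
  'c': [0/1 + 1/1*3/8, 0/1 + 1/1*3/4) = [3/8, 3/4)
  'd': [0/1 + 1/1*3/4, 0/1 + 1/1*1/1) = [3/4, 1/1) <- contains code 459/512
  emit 'd', narrow to [3/4, 1/1)
Step 2: interval [3/4, 1/1), width = 1/1 - 3/4 = 1/4
  'f': [3/4 + 1/4*0/1, 3/4 + 1/4*3/8) = [3/4, 27/32)
  'c': [3/4 + 1/4*3/8, 3/4 + 1/4*3/4) = [27/32, 15/16) <- contains code 459/512
  'd': [3/4 + 1/4*3/4, 3/4 + 1/4*1/1) = [15/16, 1/1)
  emit 'c', narrow to [27/32, 15/16)
Step 3: interval [27/32, 15/16), width = 15/16 - 27/32 = 3/32
  'f': [27/32 + 3/32*0/1, 27/32 + 3/32*3/8) = [27/32, 225/256)
  'c': [27/32 + 3/32*3/8, 27/32 + 3/32*3/4) = [225/256, 117/128) <- contains code 459/512
  'd': [27/32 + 3/32*3/4, 27/32 + 3/32*1/1) = [117/128, 15/16)
  emit 'c', narrow to [225/256, 117/128)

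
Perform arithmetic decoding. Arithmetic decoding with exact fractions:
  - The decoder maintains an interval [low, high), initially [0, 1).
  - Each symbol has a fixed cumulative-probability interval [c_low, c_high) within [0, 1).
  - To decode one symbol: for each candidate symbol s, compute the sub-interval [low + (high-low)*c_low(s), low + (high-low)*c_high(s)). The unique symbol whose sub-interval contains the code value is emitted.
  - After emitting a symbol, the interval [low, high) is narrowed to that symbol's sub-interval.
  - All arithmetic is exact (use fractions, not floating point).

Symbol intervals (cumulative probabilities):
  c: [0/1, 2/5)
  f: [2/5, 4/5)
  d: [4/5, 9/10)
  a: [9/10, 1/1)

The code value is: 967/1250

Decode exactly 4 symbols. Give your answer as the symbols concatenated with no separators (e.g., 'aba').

Step 1: interval [0/1, 1/1), width = 1/1 - 0/1 = 1/1
  'c': [0/1 + 1/1*0/1, 0/1 + 1/1*2/5) = [0/1, 2/5)
  'f': [0/1 + 1/1*2/5, 0/1 + 1/1*4/5) = [2/5, 4/5) <- contains code 967/1250
  'd': [0/1 + 1/1*4/5, 0/1 + 1/1*9/10) = [4/5, 9/10)
  'a': [0/1 + 1/1*9/10, 0/1 + 1/1*1/1) = [9/10, 1/1)
  emit 'f', narrow to [2/5, 4/5)
Step 2: interval [2/5, 4/5), width = 4/5 - 2/5 = 2/5
  'c': [2/5 + 2/5*0/1, 2/5 + 2/5*2/5) = [2/5, 14/25)
  'f': [2/5 + 2/5*2/5, 2/5 + 2/5*4/5) = [14/25, 18/25)
  'd': [2/5 + 2/5*4/5, 2/5 + 2/5*9/10) = [18/25, 19/25)
  'a': [2/5 + 2/5*9/10, 2/5 + 2/5*1/1) = [19/25, 4/5) <- contains code 967/1250
  emit 'a', narrow to [19/25, 4/5)
Step 3: interval [19/25, 4/5), width = 4/5 - 19/25 = 1/25
  'c': [19/25 + 1/25*0/1, 19/25 + 1/25*2/5) = [19/25, 97/125) <- contains code 967/1250
  'f': [19/25 + 1/25*2/5, 19/25 + 1/25*4/5) = [97/125, 99/125)
  'd': [19/25 + 1/25*4/5, 19/25 + 1/25*9/10) = [99/125, 199/250)
  'a': [19/25 + 1/25*9/10, 19/25 + 1/25*1/1) = [199/250, 4/5)
  emit 'c', narrow to [19/25, 97/125)
Step 4: interval [19/25, 97/125), width = 97/125 - 19/25 = 2/125
  'c': [19/25 + 2/125*0/1, 19/25 + 2/125*2/5) = [19/25, 479/625)
  'f': [19/25 + 2/125*2/5, 19/25 + 2/125*4/5) = [479/625, 483/625)
  'd': [19/25 + 2/125*4/5, 19/25 + 2/125*9/10) = [483/625, 484/625) <- contains code 967/1250
  'a': [19/25 + 2/125*9/10, 19/25 + 2/125*1/1) = [484/625, 97/125)
  emit 'd', narrow to [483/625, 484/625)

Answer: facd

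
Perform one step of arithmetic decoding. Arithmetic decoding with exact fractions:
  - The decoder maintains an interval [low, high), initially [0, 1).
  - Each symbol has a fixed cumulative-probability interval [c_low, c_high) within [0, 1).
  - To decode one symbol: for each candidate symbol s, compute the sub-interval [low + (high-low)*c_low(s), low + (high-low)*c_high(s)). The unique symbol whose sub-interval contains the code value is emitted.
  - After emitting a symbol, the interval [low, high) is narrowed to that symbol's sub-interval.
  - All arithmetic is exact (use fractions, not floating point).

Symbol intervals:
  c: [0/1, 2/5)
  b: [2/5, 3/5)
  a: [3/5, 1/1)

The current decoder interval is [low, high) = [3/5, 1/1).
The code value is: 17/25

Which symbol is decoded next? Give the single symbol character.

Answer: c

Derivation:
Interval width = high − low = 1/1 − 3/5 = 2/5
Scaled code = (code − low) / width = (17/25 − 3/5) / 2/5 = 1/5
  c: [0/1, 2/5) ← scaled code falls here ✓
  b: [2/5, 3/5) 
  a: [3/5, 1/1) 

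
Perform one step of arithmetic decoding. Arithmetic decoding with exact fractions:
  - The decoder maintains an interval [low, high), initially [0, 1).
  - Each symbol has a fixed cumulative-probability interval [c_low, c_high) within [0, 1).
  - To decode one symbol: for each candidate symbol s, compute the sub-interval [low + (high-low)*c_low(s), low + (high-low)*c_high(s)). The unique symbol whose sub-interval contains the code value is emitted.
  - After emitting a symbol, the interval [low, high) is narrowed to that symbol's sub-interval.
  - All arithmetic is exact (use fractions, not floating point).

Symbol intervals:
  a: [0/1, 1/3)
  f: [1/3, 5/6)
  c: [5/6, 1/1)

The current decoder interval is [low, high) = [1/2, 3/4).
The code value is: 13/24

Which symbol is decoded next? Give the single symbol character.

Answer: a

Derivation:
Interval width = high − low = 3/4 − 1/2 = 1/4
Scaled code = (code − low) / width = (13/24 − 1/2) / 1/4 = 1/6
  a: [0/1, 1/3) ← scaled code falls here ✓
  f: [1/3, 5/6) 
  c: [5/6, 1/1) 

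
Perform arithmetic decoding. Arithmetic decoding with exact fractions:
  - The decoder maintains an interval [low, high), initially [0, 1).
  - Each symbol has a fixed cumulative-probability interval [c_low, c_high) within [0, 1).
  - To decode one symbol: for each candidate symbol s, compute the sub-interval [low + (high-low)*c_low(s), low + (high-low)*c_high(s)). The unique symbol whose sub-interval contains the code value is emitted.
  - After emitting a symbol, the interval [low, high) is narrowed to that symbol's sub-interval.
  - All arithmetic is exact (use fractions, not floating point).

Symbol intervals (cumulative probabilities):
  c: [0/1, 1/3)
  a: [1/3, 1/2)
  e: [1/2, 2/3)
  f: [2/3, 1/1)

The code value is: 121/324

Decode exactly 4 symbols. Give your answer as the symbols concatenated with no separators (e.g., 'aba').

Step 1: interval [0/1, 1/1), width = 1/1 - 0/1 = 1/1
  'c': [0/1 + 1/1*0/1, 0/1 + 1/1*1/3) = [0/1, 1/3)
  'a': [0/1 + 1/1*1/3, 0/1 + 1/1*1/2) = [1/3, 1/2) <- contains code 121/324
  'e': [0/1 + 1/1*1/2, 0/1 + 1/1*2/3) = [1/2, 2/3)
  'f': [0/1 + 1/1*2/3, 0/1 + 1/1*1/1) = [2/3, 1/1)
  emit 'a', narrow to [1/3, 1/2)
Step 2: interval [1/3, 1/2), width = 1/2 - 1/3 = 1/6
  'c': [1/3 + 1/6*0/1, 1/3 + 1/6*1/3) = [1/3, 7/18) <- contains code 121/324
  'a': [1/3 + 1/6*1/3, 1/3 + 1/6*1/2) = [7/18, 5/12)
  'e': [1/3 + 1/6*1/2, 1/3 + 1/6*2/3) = [5/12, 4/9)
  'f': [1/3 + 1/6*2/3, 1/3 + 1/6*1/1) = [4/9, 1/2)
  emit 'c', narrow to [1/3, 7/18)
Step 3: interval [1/3, 7/18), width = 7/18 - 1/3 = 1/18
  'c': [1/3 + 1/18*0/1, 1/3 + 1/18*1/3) = [1/3, 19/54)
  'a': [1/3 + 1/18*1/3, 1/3 + 1/18*1/2) = [19/54, 13/36)
  'e': [1/3 + 1/18*1/2, 1/3 + 1/18*2/3) = [13/36, 10/27)
  'f': [1/3 + 1/18*2/3, 1/3 + 1/18*1/1) = [10/27, 7/18) <- contains code 121/324
  emit 'f', narrow to [10/27, 7/18)
Step 4: interval [10/27, 7/18), width = 7/18 - 10/27 = 1/54
  'c': [10/27 + 1/54*0/1, 10/27 + 1/54*1/3) = [10/27, 61/162) <- contains code 121/324
  'a': [10/27 + 1/54*1/3, 10/27 + 1/54*1/2) = [61/162, 41/108)
  'e': [10/27 + 1/54*1/2, 10/27 + 1/54*2/3) = [41/108, 31/81)
  'f': [10/27 + 1/54*2/3, 10/27 + 1/54*1/1) = [31/81, 7/18)
  emit 'c', narrow to [10/27, 61/162)

Answer: acfc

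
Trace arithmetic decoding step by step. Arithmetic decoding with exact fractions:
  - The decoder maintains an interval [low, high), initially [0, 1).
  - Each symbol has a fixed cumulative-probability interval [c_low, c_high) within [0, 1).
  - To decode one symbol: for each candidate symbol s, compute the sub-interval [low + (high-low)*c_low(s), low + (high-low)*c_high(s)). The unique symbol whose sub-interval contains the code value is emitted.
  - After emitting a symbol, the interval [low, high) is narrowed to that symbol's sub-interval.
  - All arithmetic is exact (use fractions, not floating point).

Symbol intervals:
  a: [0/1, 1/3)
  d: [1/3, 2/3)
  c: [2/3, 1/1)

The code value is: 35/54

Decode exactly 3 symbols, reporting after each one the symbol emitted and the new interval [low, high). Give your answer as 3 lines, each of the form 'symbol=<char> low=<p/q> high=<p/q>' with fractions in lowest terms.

Answer: symbol=d low=1/3 high=2/3
symbol=c low=5/9 high=2/3
symbol=c low=17/27 high=2/3

Derivation:
Step 1: interval [0/1, 1/1), width = 1/1 - 0/1 = 1/1
  'a': [0/1 + 1/1*0/1, 0/1 + 1/1*1/3) = [0/1, 1/3)
  'd': [0/1 + 1/1*1/3, 0/1 + 1/1*2/3) = [1/3, 2/3) <- contains code 35/54
  'c': [0/1 + 1/1*2/3, 0/1 + 1/1*1/1) = [2/3, 1/1)
  emit 'd', narrow to [1/3, 2/3)
Step 2: interval [1/3, 2/3), width = 2/3 - 1/3 = 1/3
  'a': [1/3 + 1/3*0/1, 1/3 + 1/3*1/3) = [1/3, 4/9)
  'd': [1/3 + 1/3*1/3, 1/3 + 1/3*2/3) = [4/9, 5/9)
  'c': [1/3 + 1/3*2/3, 1/3 + 1/3*1/1) = [5/9, 2/3) <- contains code 35/54
  emit 'c', narrow to [5/9, 2/3)
Step 3: interval [5/9, 2/3), width = 2/3 - 5/9 = 1/9
  'a': [5/9 + 1/9*0/1, 5/9 + 1/9*1/3) = [5/9, 16/27)
  'd': [5/9 + 1/9*1/3, 5/9 + 1/9*2/3) = [16/27, 17/27)
  'c': [5/9 + 1/9*2/3, 5/9 + 1/9*1/1) = [17/27, 2/3) <- contains code 35/54
  emit 'c', narrow to [17/27, 2/3)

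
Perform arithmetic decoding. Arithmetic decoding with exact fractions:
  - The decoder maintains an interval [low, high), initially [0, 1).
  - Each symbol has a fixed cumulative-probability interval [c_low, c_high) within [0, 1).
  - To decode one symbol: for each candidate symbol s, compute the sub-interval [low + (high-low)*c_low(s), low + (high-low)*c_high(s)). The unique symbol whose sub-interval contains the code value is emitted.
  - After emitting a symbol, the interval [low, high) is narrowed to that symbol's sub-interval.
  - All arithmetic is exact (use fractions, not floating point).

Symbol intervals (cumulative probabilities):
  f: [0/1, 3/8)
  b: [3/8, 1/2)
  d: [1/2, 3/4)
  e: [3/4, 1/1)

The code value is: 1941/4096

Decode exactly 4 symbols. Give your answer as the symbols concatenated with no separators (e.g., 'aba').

Step 1: interval [0/1, 1/1), width = 1/1 - 0/1 = 1/1
  'f': [0/1 + 1/1*0/1, 0/1 + 1/1*3/8) = [0/1, 3/8)
  'b': [0/1 + 1/1*3/8, 0/1 + 1/1*1/2) = [3/8, 1/2) <- contains code 1941/4096
  'd': [0/1 + 1/1*1/2, 0/1 + 1/1*3/4) = [1/2, 3/4)
  'e': [0/1 + 1/1*3/4, 0/1 + 1/1*1/1) = [3/4, 1/1)
  emit 'b', narrow to [3/8, 1/2)
Step 2: interval [3/8, 1/2), width = 1/2 - 3/8 = 1/8
  'f': [3/8 + 1/8*0/1, 3/8 + 1/8*3/8) = [3/8, 27/64)
  'b': [3/8 + 1/8*3/8, 3/8 + 1/8*1/2) = [27/64, 7/16)
  'd': [3/8 + 1/8*1/2, 3/8 + 1/8*3/4) = [7/16, 15/32)
  'e': [3/8 + 1/8*3/4, 3/8 + 1/8*1/1) = [15/32, 1/2) <- contains code 1941/4096
  emit 'e', narrow to [15/32, 1/2)
Step 3: interval [15/32, 1/2), width = 1/2 - 15/32 = 1/32
  'f': [15/32 + 1/32*0/1, 15/32 + 1/32*3/8) = [15/32, 123/256) <- contains code 1941/4096
  'b': [15/32 + 1/32*3/8, 15/32 + 1/32*1/2) = [123/256, 31/64)
  'd': [15/32 + 1/32*1/2, 15/32 + 1/32*3/4) = [31/64, 63/128)
  'e': [15/32 + 1/32*3/4, 15/32 + 1/32*1/1) = [63/128, 1/2)
  emit 'f', narrow to [15/32, 123/256)
Step 4: interval [15/32, 123/256), width = 123/256 - 15/32 = 3/256
  'f': [15/32 + 3/256*0/1, 15/32 + 3/256*3/8) = [15/32, 969/2048)
  'b': [15/32 + 3/256*3/8, 15/32 + 3/256*1/2) = [969/2048, 243/512) <- contains code 1941/4096
  'd': [15/32 + 3/256*1/2, 15/32 + 3/256*3/4) = [243/512, 489/1024)
  'e': [15/32 + 3/256*3/4, 15/32 + 3/256*1/1) = [489/1024, 123/256)
  emit 'b', narrow to [969/2048, 243/512)

Answer: befb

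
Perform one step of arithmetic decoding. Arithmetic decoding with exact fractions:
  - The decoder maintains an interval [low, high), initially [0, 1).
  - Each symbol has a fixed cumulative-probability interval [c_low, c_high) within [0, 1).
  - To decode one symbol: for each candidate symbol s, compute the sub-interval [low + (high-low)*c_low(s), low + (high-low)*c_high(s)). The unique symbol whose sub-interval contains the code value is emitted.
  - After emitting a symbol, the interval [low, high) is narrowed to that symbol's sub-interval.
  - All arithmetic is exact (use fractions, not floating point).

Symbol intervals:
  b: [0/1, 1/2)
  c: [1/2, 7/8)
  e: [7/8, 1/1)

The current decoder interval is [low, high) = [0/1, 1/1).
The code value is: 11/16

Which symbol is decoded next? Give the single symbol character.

Answer: c

Derivation:
Interval width = high − low = 1/1 − 0/1 = 1/1
Scaled code = (code − low) / width = (11/16 − 0/1) / 1/1 = 11/16
  b: [0/1, 1/2) 
  c: [1/2, 7/8) ← scaled code falls here ✓
  e: [7/8, 1/1) 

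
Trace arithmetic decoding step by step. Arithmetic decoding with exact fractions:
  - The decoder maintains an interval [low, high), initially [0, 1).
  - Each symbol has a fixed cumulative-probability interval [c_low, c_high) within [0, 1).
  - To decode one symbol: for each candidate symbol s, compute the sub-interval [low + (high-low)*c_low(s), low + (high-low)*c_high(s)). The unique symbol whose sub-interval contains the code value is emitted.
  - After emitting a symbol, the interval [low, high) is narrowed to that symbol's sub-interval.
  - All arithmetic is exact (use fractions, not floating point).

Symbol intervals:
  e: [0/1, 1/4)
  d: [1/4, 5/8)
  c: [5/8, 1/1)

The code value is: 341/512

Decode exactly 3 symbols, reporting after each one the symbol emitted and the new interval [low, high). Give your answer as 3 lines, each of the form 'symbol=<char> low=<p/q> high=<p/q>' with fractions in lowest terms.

Answer: symbol=c low=5/8 high=1/1
symbol=e low=5/8 high=23/32
symbol=d low=83/128 high=175/256

Derivation:
Step 1: interval [0/1, 1/1), width = 1/1 - 0/1 = 1/1
  'e': [0/1 + 1/1*0/1, 0/1 + 1/1*1/4) = [0/1, 1/4)
  'd': [0/1 + 1/1*1/4, 0/1 + 1/1*5/8) = [1/4, 5/8)
  'c': [0/1 + 1/1*5/8, 0/1 + 1/1*1/1) = [5/8, 1/1) <- contains code 341/512
  emit 'c', narrow to [5/8, 1/1)
Step 2: interval [5/8, 1/1), width = 1/1 - 5/8 = 3/8
  'e': [5/8 + 3/8*0/1, 5/8 + 3/8*1/4) = [5/8, 23/32) <- contains code 341/512
  'd': [5/8 + 3/8*1/4, 5/8 + 3/8*5/8) = [23/32, 55/64)
  'c': [5/8 + 3/8*5/8, 5/8 + 3/8*1/1) = [55/64, 1/1)
  emit 'e', narrow to [5/8, 23/32)
Step 3: interval [5/8, 23/32), width = 23/32 - 5/8 = 3/32
  'e': [5/8 + 3/32*0/1, 5/8 + 3/32*1/4) = [5/8, 83/128)
  'd': [5/8 + 3/32*1/4, 5/8 + 3/32*5/8) = [83/128, 175/256) <- contains code 341/512
  'c': [5/8 + 3/32*5/8, 5/8 + 3/32*1/1) = [175/256, 23/32)
  emit 'd', narrow to [83/128, 175/256)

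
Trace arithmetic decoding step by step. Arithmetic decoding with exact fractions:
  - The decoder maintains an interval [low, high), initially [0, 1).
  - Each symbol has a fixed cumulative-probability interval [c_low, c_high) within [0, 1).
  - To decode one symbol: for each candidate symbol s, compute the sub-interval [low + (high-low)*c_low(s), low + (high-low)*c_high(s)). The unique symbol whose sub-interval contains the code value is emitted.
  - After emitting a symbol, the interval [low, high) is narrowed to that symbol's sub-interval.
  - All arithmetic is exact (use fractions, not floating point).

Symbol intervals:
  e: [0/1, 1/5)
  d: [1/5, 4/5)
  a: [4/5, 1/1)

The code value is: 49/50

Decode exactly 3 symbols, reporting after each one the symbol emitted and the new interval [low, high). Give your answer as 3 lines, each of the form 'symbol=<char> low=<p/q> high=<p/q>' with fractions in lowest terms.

Answer: symbol=a low=4/5 high=1/1
symbol=a low=24/25 high=1/1
symbol=d low=121/125 high=124/125

Derivation:
Step 1: interval [0/1, 1/1), width = 1/1 - 0/1 = 1/1
  'e': [0/1 + 1/1*0/1, 0/1 + 1/1*1/5) = [0/1, 1/5)
  'd': [0/1 + 1/1*1/5, 0/1 + 1/1*4/5) = [1/5, 4/5)
  'a': [0/1 + 1/1*4/5, 0/1 + 1/1*1/1) = [4/5, 1/1) <- contains code 49/50
  emit 'a', narrow to [4/5, 1/1)
Step 2: interval [4/5, 1/1), width = 1/1 - 4/5 = 1/5
  'e': [4/5 + 1/5*0/1, 4/5 + 1/5*1/5) = [4/5, 21/25)
  'd': [4/5 + 1/5*1/5, 4/5 + 1/5*4/5) = [21/25, 24/25)
  'a': [4/5 + 1/5*4/5, 4/5 + 1/5*1/1) = [24/25, 1/1) <- contains code 49/50
  emit 'a', narrow to [24/25, 1/1)
Step 3: interval [24/25, 1/1), width = 1/1 - 24/25 = 1/25
  'e': [24/25 + 1/25*0/1, 24/25 + 1/25*1/5) = [24/25, 121/125)
  'd': [24/25 + 1/25*1/5, 24/25 + 1/25*4/5) = [121/125, 124/125) <- contains code 49/50
  'a': [24/25 + 1/25*4/5, 24/25 + 1/25*1/1) = [124/125, 1/1)
  emit 'd', narrow to [121/125, 124/125)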